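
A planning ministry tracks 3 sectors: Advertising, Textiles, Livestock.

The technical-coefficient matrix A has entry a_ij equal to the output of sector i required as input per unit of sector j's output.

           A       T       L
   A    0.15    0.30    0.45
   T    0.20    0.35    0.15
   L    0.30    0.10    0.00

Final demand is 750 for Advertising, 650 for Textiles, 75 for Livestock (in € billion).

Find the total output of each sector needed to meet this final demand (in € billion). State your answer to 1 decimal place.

x_A = 1964.3, x_T = 1799.2, x_L = 844.2

I − A =
  [   0.85    -0.30    -0.45]
  [  -0.20     0.65    -0.15]
  [  -0.30    -0.10     1.00]
Cofactors of I−A, C_ij = (−1)^(i+j)·(minor ij) (rows/columns in the sector order above):
  C_11 = (0.65)(1.00) − (-0.15)(-0.10) = 0.6350
  C_12 = −[(-0.20)(1.00) − (-0.15)(-0.30)] = 0.2450
  C_13 = (-0.20)(-0.10) − (0.65)(-0.30) = 0.2150
  C_21 = −[(-0.30)(1.00) − (-0.45)(-0.10)] = 0.3450
  C_22 = (0.85)(1.00) − (-0.45)(-0.30) = 0.7150
  C_23 = −[(0.85)(-0.10) − (-0.30)(-0.30)] = 0.1750
  C_31 = (-0.30)(-0.15) − (-0.45)(0.65) = 0.3375
  C_32 = −[(0.85)(-0.15) − (-0.45)(-0.20)] = 0.2175
  C_33 = (0.85)(0.65) − (-0.30)(-0.20) = 0.4925
det(I−A) = Σ_j (I−A)_1j·C_1j = (0.85)(0.6350) + (-0.30)(0.2450) + (-0.45)(0.2150) = 0.3695
adj(I−A) = Cᵀ =
  [ 0.6350   0.3450   0.3375]
  [ 0.2450   0.7150   0.2175]
  [ 0.2150   0.1750   0.4925]
(I − A)⁻¹ = adj(I−A) / det(I−A) ≈
  [   1.7185     0.9337     0.9134]
  [   0.6631     1.9350     0.5886]
  [   0.5819     0.4736     1.3329]
x = (I − A)⁻¹ d = adj(I−A)·d / det(I−A), with det(I−A) = 0.3695:
  x_A = (0.6350·750 + 0.3450·650 + 0.3375·75) / 0.3695 = 725.8125 / 0.3695 ≈ 1964.3
  x_T = (0.2450·750 + 0.7150·650 + 0.2175·75) / 0.3695 = 664.8125 / 0.3695 ≈ 1799.2
  x_L = (0.2150·750 + 0.1750·650 + 0.4925·75) / 0.3695 = 311.9375 / 0.3695 ≈ 844.2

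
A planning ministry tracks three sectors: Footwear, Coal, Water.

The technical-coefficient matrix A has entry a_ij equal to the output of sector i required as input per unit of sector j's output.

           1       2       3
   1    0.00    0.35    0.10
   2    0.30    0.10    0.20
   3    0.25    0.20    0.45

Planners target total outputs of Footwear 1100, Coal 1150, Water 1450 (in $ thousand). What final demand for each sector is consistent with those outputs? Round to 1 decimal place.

d_1 = 552.5, d_2 = 415.0, d_3 = 292.5

I − A =
  [   1.00    -0.35    -0.10]
  [  -0.30     0.90    -0.20]
  [  -0.25    -0.20     0.55]
d = (I − A) x:
  d_1 = (+1.00)·1100 + (-0.35)·1150 + (-0.10)·1450 = 552.5
  d_2 = (-0.30)·1100 + (+0.90)·1150 + (-0.20)·1450 = 415.0
  d_3 = (-0.25)·1100 + (-0.20)·1150 + (+0.55)·1450 = 292.5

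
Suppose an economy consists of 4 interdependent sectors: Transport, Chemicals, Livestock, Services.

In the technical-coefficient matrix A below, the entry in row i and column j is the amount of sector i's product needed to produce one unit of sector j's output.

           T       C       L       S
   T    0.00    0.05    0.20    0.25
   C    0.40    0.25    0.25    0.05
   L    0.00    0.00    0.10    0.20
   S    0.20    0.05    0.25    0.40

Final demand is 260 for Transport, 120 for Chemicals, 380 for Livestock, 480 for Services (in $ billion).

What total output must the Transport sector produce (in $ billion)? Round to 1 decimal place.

x_T = 823.0

I − A =
  [   1.00    -0.05    -0.20    -0.25]
  [  -0.40     0.75    -0.25    -0.05]
  [   0.00     0.00     0.90    -0.20]
  [  -0.20    -0.05    -0.25     0.60]
Compute the cofactors C_ij = (−1)^(i+j)·(3×3 minor ij) of I−A; the adjugate is their transpose:
adj(I−A) = Cᵀ =
  [ 0.362750   0.037750   0.147625   0.203500]
  [ 0.215000   0.437000   0.225000   0.201000]
  [ 0.034000   0.012000   0.392500   0.146000]
  [ 0.153000   0.054000   0.231500   0.657000]
det(I−A) = Σ_j (I−A)_1j·C_1j = (1.00)(0.362750) + (-0.05)(0.215000) + (-0.20)(0.034000) + (-0.25)(0.153000) = 0.30695
(I − A)⁻¹ = adj(I−A) / det(I−A) ≈
  [   1.1818     0.1230     0.4809     0.6630]
  [   0.7004     1.4237     0.7330     0.6548]
  [   0.1108     0.0391     1.2787     0.4756]
  [   0.4985     0.1759     0.7542     2.1404]
x = (I − A)⁻¹ d = adj(I−A)·d / det(I−A), with det(I−A) = 0.30695:
  x_T = (0.362750·260 + 0.037750·120 + 0.147625·380 + 0.203500·480) / 0.30695 = 252.6225 / 0.30695 ≈ 823.0
  x_C = (0.215000·260 + 0.437000·120 + 0.225000·380 + 0.201000·480) / 0.30695 = 290.32 / 0.30695 ≈ 945.8
  x_L = (0.034000·260 + 0.012000·120 + 0.392500·380 + 0.146000·480) / 0.30695 = 229.51 / 0.30695 ≈ 747.7
  x_S = (0.153000·260 + 0.054000·120 + 0.231500·380 + 0.657000·480) / 0.30695 = 449.59 / 0.30695 ≈ 1464.7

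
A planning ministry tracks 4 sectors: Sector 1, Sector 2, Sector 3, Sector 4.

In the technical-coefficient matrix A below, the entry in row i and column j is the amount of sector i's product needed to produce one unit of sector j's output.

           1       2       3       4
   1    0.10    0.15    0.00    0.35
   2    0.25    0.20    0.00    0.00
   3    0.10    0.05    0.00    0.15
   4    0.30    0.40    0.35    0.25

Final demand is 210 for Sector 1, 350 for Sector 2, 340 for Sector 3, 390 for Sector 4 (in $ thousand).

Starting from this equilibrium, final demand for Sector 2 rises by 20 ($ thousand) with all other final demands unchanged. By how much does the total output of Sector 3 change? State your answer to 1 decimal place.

I − A =
  [   0.90    -0.15     0.00    -0.35]
  [  -0.25     0.80     0.00     0.00]
  [  -0.10    -0.05     1.00    -0.15]
  [  -0.30    -0.40    -0.35     0.75]
Compute the cofactors C_ij = (−1)^(i+j)·(3×3 minor ij) of I−A; the adjugate is their transpose:
adj(I−A) = Cᵀ =
  [ 0.558000   0.250750   0.098000   0.280000]
  [ 0.174375   0.510500   0.030625   0.087500]
  [ 0.120375   0.114500   0.392875   0.134750]
  [ 0.372375   0.426000   0.238875   0.682500]
det(I−A) = Σ_j (I−A)_1j·C_1j = (0.90)(0.558000) + (-0.15)(0.174375) + (0.00)(0.120375) + (-0.35)(0.372375) = 0.3457125
(I − A)⁻¹ = adj(I−A) / det(I−A) ≈
  [   1.6141     0.7253     0.2835     0.8099]
  [   0.5044     1.4767     0.0886     0.2531]
  [   0.3482     0.3312     1.1364     0.3898]
  [   1.0771     1.2322     0.6910     1.9742]
Δx = (I − A)⁻¹ Δd with Δd having +20 in the Sector 2 component and 0 elsewhere.
So Δx_3 = L_32 · (+20), where L_32 = adj(I−A)_32 / det(I−A) = 0.114500 / 0.3457125.
Δx_3 = 0.114500 × (+20) / 0.3457125 = 2.29 / 0.3457125 ≈ 6.6.

Δx_3 = 6.6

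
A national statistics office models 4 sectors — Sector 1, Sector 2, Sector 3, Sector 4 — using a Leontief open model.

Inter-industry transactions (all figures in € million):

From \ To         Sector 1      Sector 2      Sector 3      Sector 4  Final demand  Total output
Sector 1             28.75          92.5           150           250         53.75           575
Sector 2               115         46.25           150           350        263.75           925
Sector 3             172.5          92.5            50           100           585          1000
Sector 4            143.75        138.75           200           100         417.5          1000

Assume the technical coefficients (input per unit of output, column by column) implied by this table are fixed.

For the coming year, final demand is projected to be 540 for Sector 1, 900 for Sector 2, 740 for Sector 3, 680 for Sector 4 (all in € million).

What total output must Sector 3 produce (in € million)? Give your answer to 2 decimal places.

Technical coefficients a_ij = z_ij / X_j:
  a_11 = 28.75/575 = 0.05, a_21 = 115/575 = 0.20, a_31 = 172.5/575 = 0.30, a_41 = 143.75/575 = 0.25
  a_12 = 92.5/925 = 0.10, a_22 = 46.25/925 = 0.05, a_32 = 92.5/925 = 0.10, a_42 = 138.75/925 = 0.15
  a_13 = 150/1000 = 0.15, a_23 = 150/1000 = 0.15, a_33 = 50/1000 = 0.05, a_43 = 200/1000 = 0.20
  a_14 = 250/1000 = 0.25, a_24 = 350/1000 = 0.35, a_34 = 100/1000 = 0.10, a_44 = 100/1000 = 0.10
I − A =
  [   0.95    -0.10    -0.15    -0.25]
  [  -0.20     0.95    -0.15    -0.35]
  [  -0.30    -0.10     0.95    -0.10]
  [  -0.25    -0.15    -0.20     0.90]
Compute the cofactors C_ij = (−1)^(i+j)·(3×3 minor ij) of I−A; the adjugate is their transpose:
adj(I−A) = Cᵀ =
  [ 0.720625   0.139875   0.194000   0.276125]
  [ 0.315375   0.674625   0.235500   0.376125]
  [ 0.294250   0.134250   0.668750   0.208250]
  [ 0.318125   0.181125   0.241750   0.773875]
det(I−A) = Σ_j (I−A)_1j·C_1j = (0.95)(0.720625) + (-0.10)(0.315375) + (-0.15)(0.294250) + (-0.25)(0.318125) = 0.5293875
(I − A)⁻¹ = adj(I−A) / det(I−A) ≈
  [   1.3612     0.2642     0.3665     0.5216]
  [   0.5957     1.2744     0.4449     0.7105]
  [   0.5558     0.2536     1.2633     0.3934]
  [   0.6009     0.3421     0.4567     1.4618]
x = (I − A)⁻¹ d = adj(I−A)·d / det(I−A), with det(I−A) = 0.5293875:
  x_1 = (0.720625·540 + 0.139875·900 + 0.194000·740 + 0.276125·680) / 0.5293875 = 846.35 / 0.5293875 ≈ 1598.73
  x_2 = (0.315375·540 + 0.674625·900 + 0.235500·740 + 0.376125·680) / 0.5293875 = 1207.50 / 0.5293875 ≈ 2280.94
  x_3 = (0.294250·540 + 0.134250·900 + 0.668750·740 + 0.208250·680) / 0.5293875 = 916.205 / 0.5293875 ≈ 1730.69
  x_4 = (0.318125·540 + 0.181125·900 + 0.241750·740 + 0.773875·680) / 0.5293875 = 1039.93 / 0.5293875 ≈ 1964.40

x_3 = 1730.69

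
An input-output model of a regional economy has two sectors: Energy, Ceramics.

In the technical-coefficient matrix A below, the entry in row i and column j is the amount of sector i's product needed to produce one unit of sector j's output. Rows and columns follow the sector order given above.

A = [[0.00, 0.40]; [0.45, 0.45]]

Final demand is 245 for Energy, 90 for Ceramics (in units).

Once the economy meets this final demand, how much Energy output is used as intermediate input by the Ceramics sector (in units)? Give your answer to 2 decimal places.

I − A =
  [   1.00    -0.40]
  [  -0.45     0.55]
det(I−A) = (1.00)(0.55) − (-0.40)(-0.45) = 0.3700
adj(I−A) = [[0.55, 0.40], [0.45, 1.00]]
(I − A)⁻¹ = adj(I−A) / det(I−A) ≈
  [   1.4865     1.0811]
  [   1.2162     2.7027]
First solve x = (I − A)⁻¹ d = adj(I−A)·d / det(I−A); in particular x_C = (0.45·245 + 1.00·90) / 0.3700 = 200.25 / 0.3700 ≈ 541.2162.
Intermediate flow from E to C: z_EC = a_EC · x_C = 0.40 × 200.25 / 0.3700 = 80.10 / 0.3700 ≈ 216.49.

z_EC = 216.49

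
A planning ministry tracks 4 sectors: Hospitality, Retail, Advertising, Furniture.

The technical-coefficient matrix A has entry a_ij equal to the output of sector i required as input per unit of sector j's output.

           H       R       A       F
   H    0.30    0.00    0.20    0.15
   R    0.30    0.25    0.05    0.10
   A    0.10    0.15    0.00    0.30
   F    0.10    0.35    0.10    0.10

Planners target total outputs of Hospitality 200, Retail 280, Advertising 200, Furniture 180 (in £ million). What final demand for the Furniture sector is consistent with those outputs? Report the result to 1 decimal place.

I − A =
  [   0.70     0.00    -0.20    -0.15]
  [  -0.30     0.75    -0.05    -0.10]
  [  -0.10    -0.15     1.00    -0.30]
  [  -0.10    -0.35    -0.10     0.90]
d = (I − A) x:
  d_H = (+0.70)·200 + (+0.00)·280 + (-0.20)·200 + (-0.15)·180 = 73.0
  d_R = (-0.30)·200 + (+0.75)·280 + (-0.05)·200 + (-0.10)·180 = 122.0
  d_A = (-0.10)·200 + (-0.15)·280 + (+1.00)·200 + (-0.30)·180 = 84.0
  d_F = (-0.10)·200 + (-0.35)·280 + (-0.10)·200 + (+0.90)·180 = 24.0

d_F = 24.0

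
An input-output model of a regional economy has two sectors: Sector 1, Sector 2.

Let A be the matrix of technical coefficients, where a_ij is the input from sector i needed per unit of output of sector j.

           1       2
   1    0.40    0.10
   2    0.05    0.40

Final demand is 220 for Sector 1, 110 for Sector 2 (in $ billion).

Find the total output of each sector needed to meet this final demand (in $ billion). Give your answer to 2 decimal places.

x_1 = 402.82, x_2 = 216.90

I − A =
  [   0.60    -0.10]
  [  -0.05     0.60]
det(I−A) = (0.60)(0.60) − (-0.10)(-0.05) = 0.3550
adj(I−A) = [[0.60, 0.10], [0.05, 0.60]]
(I − A)⁻¹ = adj(I−A) / det(I−A) ≈
  [   1.6901     0.2817]
  [   0.1408     1.6901]
x = (I − A)⁻¹ d = adj(I−A)·d / det(I−A), with det(I−A) = 0.3550:
  x_1 = (0.60·220 + 0.10·110) / 0.3550 = 143.00 / 0.3550 ≈ 402.82
  x_2 = (0.05·220 + 0.60·110) / 0.3550 = 77.00 / 0.3550 ≈ 216.90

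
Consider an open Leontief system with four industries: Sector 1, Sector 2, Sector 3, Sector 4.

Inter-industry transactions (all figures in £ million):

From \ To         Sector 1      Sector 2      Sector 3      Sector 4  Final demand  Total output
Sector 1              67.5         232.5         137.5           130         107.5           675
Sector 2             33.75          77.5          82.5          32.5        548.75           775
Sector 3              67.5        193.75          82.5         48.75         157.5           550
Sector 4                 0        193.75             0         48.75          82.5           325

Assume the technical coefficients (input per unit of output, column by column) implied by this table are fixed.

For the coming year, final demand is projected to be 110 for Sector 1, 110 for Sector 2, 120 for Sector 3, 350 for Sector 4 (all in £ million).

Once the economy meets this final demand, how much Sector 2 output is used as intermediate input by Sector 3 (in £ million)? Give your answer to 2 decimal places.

z_23 = 55.36

Technical coefficients a_ij = z_ij / X_j:
  a_11 = 67.5/675 = 0.10, a_21 = 33.75/675 = 0.05, a_31 = 67.5/675 = 0.10, a_41 = 0/675 = 0.00
  a_12 = 232.5/775 = 0.30, a_22 = 77.5/775 = 0.10, a_32 = 193.75/775 = 0.25, a_42 = 193.75/775 = 0.25
  a_13 = 137.5/550 = 0.25, a_23 = 82.5/550 = 0.15, a_33 = 82.5/550 = 0.15, a_43 = 0/550 = 0.00
  a_14 = 130/325 = 0.40, a_24 = 32.5/325 = 0.10, a_34 = 48.75/325 = 0.15, a_44 = 48.75/325 = 0.15
I − A =
  [   0.90    -0.30    -0.25    -0.40]
  [  -0.05     0.90    -0.15    -0.10]
  [  -0.10    -0.25     0.85    -0.15]
  [   0.00    -0.25     0.00     0.85]
Compute the cofactors C_ij = (−1)^(i+j)·(3×3 minor ij) of I−A; the adjugate is their transpose:
adj(I−A) = Cᵀ =
  [ 0.591500   0.364250   0.238250   0.363250]
  [ 0.048875   0.629000   0.125375   0.119125]
  [ 0.086500   0.260500   0.648250   0.185750]
  [ 0.014375   0.185000   0.036875   0.611875]
det(I−A) = Σ_j (I−A)_1j·C_1j = (0.90)(0.591500) + (-0.30)(0.048875) + (-0.25)(0.086500) + (-0.40)(0.014375) = 0.4903125
(I − A)⁻¹ = adj(I−A) / det(I−A) ≈
  [   1.2064     0.7429     0.4859     0.7409]
  [   0.0997     1.2829     0.2557     0.2430]
  [   0.1764     0.5313     1.3221     0.3788]
  [   0.0293     0.3773     0.0752     1.2479]
First solve x = (I − A)⁻¹ d = adj(I−A)·d / det(I−A); in particular x_3 = (0.086500·110 + 0.260500·110 + 0.648250·120 + 0.185750·350) / 0.4903125 = 180.9725 / 0.4903125 ≈ 369.0962.
Intermediate flow from 2 to 3: z_23 = a_23 · x_3 = 0.15 × 180.9725 / 0.4903125 = 27.145875 / 0.4903125 ≈ 55.36.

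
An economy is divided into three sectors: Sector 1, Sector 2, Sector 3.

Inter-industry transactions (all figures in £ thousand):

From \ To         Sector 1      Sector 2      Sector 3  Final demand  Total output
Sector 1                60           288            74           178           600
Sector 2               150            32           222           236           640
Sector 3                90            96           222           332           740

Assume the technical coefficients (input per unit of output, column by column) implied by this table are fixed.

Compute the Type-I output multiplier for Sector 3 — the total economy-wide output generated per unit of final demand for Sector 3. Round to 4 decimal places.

m_3 = 2.8741

Technical coefficients a_ij = z_ij / X_j:
  a_11 = 60/600 = 0.10, a_21 = 150/600 = 0.25, a_31 = 90/600 = 0.15
  a_12 = 288/640 = 0.45, a_22 = 32/640 = 0.05, a_32 = 96/640 = 0.15
  a_13 = 74/740 = 0.10, a_23 = 222/740 = 0.30, a_33 = 222/740 = 0.30
I − A =
  [   0.90    -0.45    -0.10]
  [  -0.25     0.95    -0.30]
  [  -0.15    -0.15     0.70]
Cofactors of I−A, C_ij = (−1)^(i+j)·(minor ij) (rows/columns in the sector order above):
  C_11 = (0.95)(0.70) − (-0.30)(-0.15) = 0.6200
  C_12 = −[(-0.25)(0.70) − (-0.30)(-0.15)] = 0.2200
  C_13 = (-0.25)(-0.15) − (0.95)(-0.15) = 0.1800
  C_21 = −[(-0.45)(0.70) − (-0.10)(-0.15)] = 0.3300
  C_22 = (0.90)(0.70) − (-0.10)(-0.15) = 0.6150
  C_23 = −[(0.90)(-0.15) − (-0.45)(-0.15)] = 0.2025
  C_31 = (-0.45)(-0.30) − (-0.10)(0.95) = 0.2300
  C_32 = −[(0.90)(-0.30) − (-0.10)(-0.25)] = 0.2950
  C_33 = (0.90)(0.95) − (-0.45)(-0.25) = 0.7425
det(I−A) = Σ_j (I−A)_1j·C_1j = (0.90)(0.6200) + (-0.45)(0.2200) + (-0.10)(0.1800) = 0.4410
adj(I−A) = Cᵀ =
  [ 0.6200   0.3300   0.2300]
  [ 0.2200   0.6150   0.2950]
  [ 0.1800   0.2025   0.7425]
(I − A)⁻¹ = adj(I−A) / det(I−A) ≈
  [   1.40590     0.74830     0.52154]
  [   0.49887     1.39456     0.66893]
  [   0.40816     0.45918     1.68367]
The output multiplier for sector j is the column-j sum of the Leontief inverse (I − A)⁻¹ = adj(I−A) / det(I−A).
Column 3 of adj(I−A): (0.2300, 0.2950, 0.7425); det(I−A) = 0.4410.
m_3 = (0.2300 + 0.2950 + 0.7425) / 0.4410 = 1.2675 / 0.4410 ≈ 2.8741.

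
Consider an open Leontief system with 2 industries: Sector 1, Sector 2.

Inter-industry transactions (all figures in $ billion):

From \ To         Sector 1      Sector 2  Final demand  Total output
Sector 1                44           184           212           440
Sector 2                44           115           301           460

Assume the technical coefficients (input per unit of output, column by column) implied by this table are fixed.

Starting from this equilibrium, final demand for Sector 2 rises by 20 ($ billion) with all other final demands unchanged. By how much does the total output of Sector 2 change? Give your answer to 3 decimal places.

Technical coefficients a_ij = z_ij / X_j:
  a_11 = 44/440 = 0.10, a_21 = 44/440 = 0.10
  a_12 = 184/460 = 0.40, a_22 = 115/460 = 0.25
I − A =
  [   0.90    -0.40]
  [  -0.10     0.75]
det(I−A) = (0.90)(0.75) − (-0.40)(-0.10) = 0.6350
adj(I−A) = [[0.75, 0.40], [0.10, 0.90]]
(I − A)⁻¹ = adj(I−A) / det(I−A) ≈
  [   1.1811     0.6299]
  [   0.1575     1.4173]
Δx = (I − A)⁻¹ Δd with Δd having +20 in the Sector 2 component and 0 elsewhere.
So Δx_2 = L_22 · (+20), where L_22 = adj(I−A)_22 / det(I−A) = 0.90 / 0.6350.
Δx_2 = 0.90 × (+20) / 0.6350 = 18.00 / 0.6350 ≈ 28.346.

Δx_2 = 28.346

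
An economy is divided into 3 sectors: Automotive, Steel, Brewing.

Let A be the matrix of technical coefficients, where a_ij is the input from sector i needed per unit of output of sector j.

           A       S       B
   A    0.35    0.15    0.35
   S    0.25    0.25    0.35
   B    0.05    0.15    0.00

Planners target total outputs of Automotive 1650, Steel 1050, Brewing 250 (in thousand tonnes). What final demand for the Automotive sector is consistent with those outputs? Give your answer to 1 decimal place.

I − A =
  [   0.65    -0.15    -0.35]
  [  -0.25     0.75    -0.35]
  [  -0.05    -0.15     1.00]
d = (I − A) x:
  d_A = (+0.65)·1650 + (-0.15)·1050 + (-0.35)·250 = 827.5
  d_S = (-0.25)·1650 + (+0.75)·1050 + (-0.35)·250 = 287.5
  d_B = (-0.05)·1650 + (-0.15)·1050 + (+1.00)·250 = 10.0

d_A = 827.5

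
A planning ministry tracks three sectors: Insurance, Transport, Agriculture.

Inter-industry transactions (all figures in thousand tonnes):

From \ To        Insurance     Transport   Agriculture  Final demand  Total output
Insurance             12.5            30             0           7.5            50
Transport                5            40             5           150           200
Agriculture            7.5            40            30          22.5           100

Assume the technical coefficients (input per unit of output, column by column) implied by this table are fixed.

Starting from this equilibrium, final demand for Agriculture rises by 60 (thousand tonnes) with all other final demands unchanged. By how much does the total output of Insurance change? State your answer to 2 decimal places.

Technical coefficients a_ij = z_ij / X_j:
  a_II = 12.5/50 = 0.25, a_TI = 5/50 = 0.10, a_AI = 7.5/50 = 0.15
  a_IT = 30/200 = 0.15, a_TT = 40/200 = 0.20, a_AT = 40/200 = 0.20
  a_IA = 0/100 = 0.00, a_TA = 5/100 = 0.05, a_AA = 30/100 = 0.30
I − A =
  [   0.75    -0.15     0.00]
  [  -0.10     0.80    -0.05]
  [  -0.15    -0.20     0.70]
Cofactors of I−A, C_ij = (−1)^(i+j)·(minor ij) (rows/columns in the sector order above):
  C_11 = (0.80)(0.70) − (-0.05)(-0.20) = 0.5500
  C_12 = −[(-0.10)(0.70) − (-0.05)(-0.15)] = 0.0775
  C_13 = (-0.10)(-0.20) − (0.80)(-0.15) = 0.1400
  C_21 = −[(-0.15)(0.70) − (0.00)(-0.20)] = 0.1050
  C_22 = (0.75)(0.70) − (0.00)(-0.15) = 0.5250
  C_23 = −[(0.75)(-0.20) − (-0.15)(-0.15)] = 0.1725
  C_31 = (-0.15)(-0.05) − (0.00)(0.80) = 0.0075
  C_32 = −[(0.75)(-0.05) − (0.00)(-0.10)] = 0.0375
  C_33 = (0.75)(0.80) − (-0.15)(-0.10) = 0.5850
det(I−A) = Σ_j (I−A)_1j·C_1j = (0.75)(0.5500) + (-0.15)(0.0775) + (0.00)(0.1400) = 0.400875
adj(I−A) = Cᵀ =
  [ 0.5500   0.1050   0.0075]
  [ 0.0775   0.5250   0.0375]
  [ 0.1400   0.1725   0.5850]
(I − A)⁻¹ = adj(I−A) / det(I−A) ≈
  [   1.3720     0.2619     0.0187]
  [   0.1933     1.3096     0.0935]
  [   0.3492     0.4303     1.4593]
Δx = (I − A)⁻¹ Δd with Δd having +60 in the Agriculture component and 0 elsewhere.
So Δx_I = L_IA · (+60), where L_IA = adj(I−A)_IA / det(I−A) = 0.0075 / 0.400875.
Δx_I = 0.0075 × (+60) / 0.400875 = 0.45 / 0.400875 ≈ 1.12.

Δx_I = 1.12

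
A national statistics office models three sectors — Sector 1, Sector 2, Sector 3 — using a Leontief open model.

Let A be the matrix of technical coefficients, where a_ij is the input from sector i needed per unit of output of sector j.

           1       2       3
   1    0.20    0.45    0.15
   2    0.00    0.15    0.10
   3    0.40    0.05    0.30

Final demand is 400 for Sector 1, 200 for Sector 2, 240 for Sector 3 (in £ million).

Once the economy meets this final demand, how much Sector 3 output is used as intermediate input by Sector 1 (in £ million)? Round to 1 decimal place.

I − A =
  [   0.80    -0.45    -0.15]
  [   0.00     0.85    -0.10]
  [  -0.40    -0.05     0.70]
Cofactors of I−A, C_ij = (−1)^(i+j)·(minor ij) (rows/columns in the sector order above):
  C_11 = (0.85)(0.70) − (-0.10)(-0.05) = 0.5900
  C_12 = −[(0.00)(0.70) − (-0.10)(-0.40)] = 0.0400
  C_13 = (0.00)(-0.05) − (0.85)(-0.40) = 0.3400
  C_21 = −[(-0.45)(0.70) − (-0.15)(-0.05)] = 0.3225
  C_22 = (0.80)(0.70) − (-0.15)(-0.40) = 0.5000
  C_23 = −[(0.80)(-0.05) − (-0.45)(-0.40)] = 0.2200
  C_31 = (-0.45)(-0.10) − (-0.15)(0.85) = 0.1725
  C_32 = −[(0.80)(-0.10) − (-0.15)(0.00)] = 0.0800
  C_33 = (0.80)(0.85) − (-0.45)(0.00) = 0.6800
det(I−A) = Σ_j (I−A)_1j·C_1j = (0.80)(0.5900) + (-0.45)(0.0400) + (-0.15)(0.3400) = 0.4030
adj(I−A) = Cᵀ =
  [ 0.5900   0.3225   0.1725]
  [ 0.0400   0.5000   0.0800]
  [ 0.3400   0.2200   0.6800]
(I − A)⁻¹ = adj(I−A) / det(I−A) ≈
  [   1.4640     0.8002     0.4280]
  [   0.0993     1.2407     0.1985]
  [   0.8437     0.5459     1.6873]
First solve x = (I − A)⁻¹ d = adj(I−A)·d / det(I−A); in particular x_1 = (0.5900·400 + 0.3225·200 + 0.1725·240) / 0.4030 = 341.90 / 0.4030 ≈ 848.387.
Intermediate flow from 3 to 1: z_31 = a_31 · x_1 = 0.40 × 341.90 / 0.4030 = 136.76 / 0.4030 ≈ 339.4.

z_31 = 339.4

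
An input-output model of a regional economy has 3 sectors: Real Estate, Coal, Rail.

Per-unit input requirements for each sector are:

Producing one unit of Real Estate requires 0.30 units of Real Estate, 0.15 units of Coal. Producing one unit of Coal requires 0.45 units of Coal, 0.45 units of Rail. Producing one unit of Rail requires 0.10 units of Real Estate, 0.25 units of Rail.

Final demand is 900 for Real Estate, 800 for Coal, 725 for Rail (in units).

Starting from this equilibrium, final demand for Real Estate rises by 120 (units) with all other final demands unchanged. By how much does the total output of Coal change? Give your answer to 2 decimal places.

I − A =
  [   0.70     0.00    -0.10]
  [  -0.15     0.55     0.00]
  [   0.00    -0.45     0.75]
Cofactors of I−A, C_ij = (−1)^(i+j)·(minor ij) (rows/columns in the sector order above):
  C_11 = (0.55)(0.75) − (0.00)(-0.45) = 0.4125
  C_12 = −[(-0.15)(0.75) − (0.00)(0.00)] = 0.1125
  C_13 = (-0.15)(-0.45) − (0.55)(0.00) = 0.0675
  C_21 = −[(0.00)(0.75) − (-0.10)(-0.45)] = 0.0450
  C_22 = (0.70)(0.75) − (-0.10)(0.00) = 0.5250
  C_23 = −[(0.70)(-0.45) − (0.00)(0.00)] = 0.3150
  C_31 = (0.00)(0.00) − (-0.10)(0.55) = 0.0550
  C_32 = −[(0.70)(0.00) − (-0.10)(-0.15)] = 0.0150
  C_33 = (0.70)(0.55) − (0.00)(-0.15) = 0.3850
det(I−A) = Σ_j (I−A)_1j·C_1j = (0.70)(0.4125) + (0.00)(0.1125) + (-0.10)(0.0675) = 0.2820
adj(I−A) = Cᵀ =
  [ 0.4125   0.0450   0.0550]
  [ 0.1125   0.5250   0.0150]
  [ 0.0675   0.3150   0.3850]
(I − A)⁻¹ = adj(I−A) / det(I−A) ≈
  [   1.4628     0.1596     0.1950]
  [   0.3989     1.8617     0.0532]
  [   0.2394     1.1170     1.3652]
Δx = (I − A)⁻¹ Δd with Δd having +120 in the Real Estate component and 0 elsewhere.
So Δx_2 = L_21 · (+120), where L_21 = adj(I−A)_21 / det(I−A) = 0.1125 / 0.2820.
Δx_2 = 0.1125 × (+120) / 0.2820 = 13.50 / 0.2820 ≈ 47.87.

Δx_2 = 47.87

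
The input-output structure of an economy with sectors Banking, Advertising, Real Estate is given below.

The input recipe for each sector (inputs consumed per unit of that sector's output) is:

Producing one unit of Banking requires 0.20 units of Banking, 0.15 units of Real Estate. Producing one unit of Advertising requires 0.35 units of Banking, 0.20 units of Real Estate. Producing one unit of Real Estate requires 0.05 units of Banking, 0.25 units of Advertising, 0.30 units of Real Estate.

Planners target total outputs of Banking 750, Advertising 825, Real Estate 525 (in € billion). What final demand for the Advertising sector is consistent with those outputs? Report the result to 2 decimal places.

I − A =
  [   0.80    -0.35    -0.05]
  [   0.00     1.00    -0.25]
  [  -0.15    -0.20     0.70]
d = (I − A) x:
  d_B = (+0.80)·750 + (-0.35)·825 + (-0.05)·525 = 285.00
  d_A = (+0.00)·750 + (+1.00)·825 + (-0.25)·525 = 693.75
  d_R = (-0.15)·750 + (-0.20)·825 + (+0.70)·525 = 90.00

d_A = 693.75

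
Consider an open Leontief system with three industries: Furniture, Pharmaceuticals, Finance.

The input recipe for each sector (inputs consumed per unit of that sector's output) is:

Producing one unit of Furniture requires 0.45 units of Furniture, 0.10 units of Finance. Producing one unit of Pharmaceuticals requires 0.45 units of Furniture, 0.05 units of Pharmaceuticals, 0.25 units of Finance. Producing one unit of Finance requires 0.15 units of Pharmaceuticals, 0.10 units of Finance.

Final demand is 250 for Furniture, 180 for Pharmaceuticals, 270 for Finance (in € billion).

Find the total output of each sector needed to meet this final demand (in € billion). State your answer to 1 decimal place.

x_1 = 667.2, x_2 = 259.9, x_3 = 446.3

I − A =
  [   0.55    -0.45     0.00]
  [   0.00     0.95    -0.15]
  [  -0.10    -0.25     0.90]
Cofactors of I−A, C_ij = (−1)^(i+j)·(minor ij) (rows/columns in the sector order above):
  C_11 = (0.95)(0.90) − (-0.15)(-0.25) = 0.8175
  C_12 = −[(0.00)(0.90) − (-0.15)(-0.10)] = 0.0150
  C_13 = (0.00)(-0.25) − (0.95)(-0.10) = 0.0950
  C_21 = −[(-0.45)(0.90) − (0.00)(-0.25)] = 0.4050
  C_22 = (0.55)(0.90) − (0.00)(-0.10) = 0.4950
  C_23 = −[(0.55)(-0.25) − (-0.45)(-0.10)] = 0.1825
  C_31 = (-0.45)(-0.15) − (0.00)(0.95) = 0.0675
  C_32 = −[(0.55)(-0.15) − (0.00)(0.00)] = 0.0825
  C_33 = (0.55)(0.95) − (-0.45)(0.00) = 0.5225
det(I−A) = Σ_j (I−A)_1j·C_1j = (0.55)(0.8175) + (-0.45)(0.0150) + (0.00)(0.0950) = 0.442875
adj(I−A) = Cᵀ =
  [ 0.8175   0.4050   0.0675]
  [ 0.0150   0.4950   0.0825]
  [ 0.0950   0.1825   0.5225]
(I − A)⁻¹ = adj(I−A) / det(I−A) ≈
  [   1.8459     0.9145     0.1524]
  [   0.0339     1.1177     0.1863]
  [   0.2145     0.4121     1.1798]
x = (I − A)⁻¹ d = adj(I−A)·d / det(I−A), with det(I−A) = 0.442875:
  x_1 = (0.8175·250 + 0.4050·180 + 0.0675·270) / 0.442875 = 295.50 / 0.442875 ≈ 667.2
  x_2 = (0.0150·250 + 0.4950·180 + 0.0825·270) / 0.442875 = 115.125 / 0.442875 ≈ 259.9
  x_3 = (0.0950·250 + 0.1825·180 + 0.5225·270) / 0.442875 = 197.675 / 0.442875 ≈ 446.3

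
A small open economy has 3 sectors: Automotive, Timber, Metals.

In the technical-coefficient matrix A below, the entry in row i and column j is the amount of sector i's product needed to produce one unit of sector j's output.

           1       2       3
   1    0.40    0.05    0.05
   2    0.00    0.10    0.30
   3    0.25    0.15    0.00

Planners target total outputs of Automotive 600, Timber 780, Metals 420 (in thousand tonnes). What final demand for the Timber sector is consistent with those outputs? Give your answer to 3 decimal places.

I − A =
  [   0.60    -0.05    -0.05]
  [   0.00     0.90    -0.30]
  [  -0.25    -0.15     1.00]
d = (I − A) x:
  d_1 = (+0.60)·600 + (-0.05)·780 + (-0.05)·420 = 300.000
  d_2 = (+0.00)·600 + (+0.90)·780 + (-0.30)·420 = 576.000
  d_3 = (-0.25)·600 + (-0.15)·780 + (+1.00)·420 = 153.000

d_2 = 576.000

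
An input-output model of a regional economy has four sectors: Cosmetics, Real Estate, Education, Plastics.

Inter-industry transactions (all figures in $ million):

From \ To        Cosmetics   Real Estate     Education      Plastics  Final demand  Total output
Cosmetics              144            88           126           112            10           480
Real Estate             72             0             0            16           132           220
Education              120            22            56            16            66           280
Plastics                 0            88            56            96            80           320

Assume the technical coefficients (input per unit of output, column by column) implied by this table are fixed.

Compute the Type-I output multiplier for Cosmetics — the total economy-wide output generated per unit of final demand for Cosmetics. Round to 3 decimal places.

m_1 = 4.080

Technical coefficients a_ij = z_ij / X_j:
  a_11 = 144/480 = 0.30, a_21 = 72/480 = 0.15, a_31 = 120/480 = 0.25, a_41 = 0/480 = 0.00
  a_12 = 88/220 = 0.40, a_22 = 0/220 = 0.00, a_32 = 22/220 = 0.10, a_42 = 88/220 = 0.40
  a_13 = 126/280 = 0.45, a_23 = 0/280 = 0.00, a_33 = 56/280 = 0.20, a_43 = 56/280 = 0.20
  a_14 = 112/320 = 0.35, a_24 = 16/320 = 0.05, a_34 = 16/320 = 0.05, a_44 = 96/320 = 0.30
I − A =
  [   0.70    -0.40    -0.45    -0.35]
  [  -0.15     1.00     0.00    -0.05]
  [  -0.25    -0.10     0.80    -0.05]
  [   0.00    -0.40    -0.20     0.70]
Compute the cofactors C_ij = (−1)^(i+j)·(3×3 minor ij) of I−A; the adjugate is their transpose:
adj(I−A) = Cᵀ =
  [ 0.53300   0.37950   0.38000   0.32075]
  [ 0.08500   0.28875   0.06475   0.06775]
  [ 0.18350   0.16800   0.41300   0.13325]
  [ 0.10100   0.21300   0.15500   0.39275]
det(I−A) = Σ_j (I−A)_1j·C_1j = (0.70)(0.53300) + (-0.40)(0.08500) + (-0.45)(0.18350) + (-0.35)(0.10100) = 0.221175
(I − A)⁻¹ = adj(I−A) / det(I−A) ≈
  [   2.4099     1.7158     1.7181     1.4502]
  [   0.3843     1.3055     0.2928     0.3063]
  [   0.8297     0.7596     1.8673     0.6025]
  [   0.4567     0.9630     0.7008     1.7757]
The output multiplier for sector j is the column-j sum of the Leontief inverse (I − A)⁻¹ = adj(I−A) / det(I−A).
Column 1 of adj(I−A): (0.53300, 0.08500, 0.18350, 0.10100); det(I−A) = 0.221175.
m_1 = (0.53300 + 0.08500 + 0.18350 + 0.10100) / 0.221175 = 0.9025 / 0.221175 ≈ 4.080.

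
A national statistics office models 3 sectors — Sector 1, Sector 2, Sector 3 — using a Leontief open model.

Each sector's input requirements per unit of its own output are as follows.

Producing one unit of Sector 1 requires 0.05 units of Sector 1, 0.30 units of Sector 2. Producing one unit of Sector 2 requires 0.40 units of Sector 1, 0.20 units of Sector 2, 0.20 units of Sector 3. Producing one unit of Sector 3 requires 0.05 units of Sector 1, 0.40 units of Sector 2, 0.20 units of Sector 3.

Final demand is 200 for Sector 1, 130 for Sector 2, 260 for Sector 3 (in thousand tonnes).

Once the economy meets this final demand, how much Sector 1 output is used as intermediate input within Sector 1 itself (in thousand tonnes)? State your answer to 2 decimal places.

z_11 = 23.89

I − A =
  [   0.95    -0.40    -0.05]
  [  -0.30     0.80    -0.40]
  [   0.00    -0.20     0.80]
Cofactors of I−A, C_ij = (−1)^(i+j)·(minor ij) (rows/columns in the sector order above):
  C_11 = (0.80)(0.80) − (-0.40)(-0.20) = 0.5600
  C_12 = −[(-0.30)(0.80) − (-0.40)(0.00)] = 0.2400
  C_13 = (-0.30)(-0.20) − (0.80)(0.00) = 0.0600
  C_21 = −[(-0.40)(0.80) − (-0.05)(-0.20)] = 0.3300
  C_22 = (0.95)(0.80) − (-0.05)(0.00) = 0.7600
  C_23 = −[(0.95)(-0.20) − (-0.40)(0.00)] = 0.1900
  C_31 = (-0.40)(-0.40) − (-0.05)(0.80) = 0.2000
  C_32 = −[(0.95)(-0.40) − (-0.05)(-0.30)] = 0.3950
  C_33 = (0.95)(0.80) − (-0.40)(-0.30) = 0.6400
det(I−A) = Σ_j (I−A)_1j·C_1j = (0.95)(0.5600) + (-0.40)(0.2400) + (-0.05)(0.0600) = 0.4330
adj(I−A) = Cᵀ =
  [ 0.5600   0.3300   0.2000]
  [ 0.2400   0.7600   0.3950]
  [ 0.0600   0.1900   0.6400]
(I − A)⁻¹ = adj(I−A) / det(I−A) ≈
  [   1.2933     0.7621     0.4619]
  [   0.5543     1.7552     0.9122]
  [   0.1386     0.4388     1.4781]
First solve x = (I − A)⁻¹ d = adj(I−A)·d / det(I−A); in particular x_1 = (0.5600·200 + 0.3300·130 + 0.2000·260) / 0.4330 = 206.90 / 0.4330 ≈ 477.8291.
Intermediate flow from 1 to 1: z_11 = a_11 · x_1 = 0.05 × 206.90 / 0.4330 = 10.345 / 0.4330 ≈ 23.89.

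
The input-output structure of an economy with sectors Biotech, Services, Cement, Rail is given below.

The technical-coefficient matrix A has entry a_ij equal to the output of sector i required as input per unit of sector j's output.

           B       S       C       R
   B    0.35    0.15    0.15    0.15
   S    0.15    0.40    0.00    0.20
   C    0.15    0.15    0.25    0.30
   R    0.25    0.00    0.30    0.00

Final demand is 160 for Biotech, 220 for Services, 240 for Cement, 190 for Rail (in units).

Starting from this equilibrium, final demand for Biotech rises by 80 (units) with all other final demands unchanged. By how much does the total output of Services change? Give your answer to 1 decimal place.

I − A =
  [   0.65    -0.15    -0.15    -0.15]
  [  -0.15     0.60     0.00    -0.20]
  [  -0.15    -0.15     0.75    -0.30]
  [  -0.25     0.00    -0.30     1.00]
Compute the cofactors C_ij = (−1)^(i+j)·(3×3 minor ij) of I−A; the adjugate is their transpose:
adj(I−A) = Cᵀ =
  [ 0.387000   0.128250   0.126000   0.121500]
  [ 0.145500   0.360375   0.075750   0.116625]
  [ 0.165000   0.125625   0.337500   0.151125]
  [ 0.146250   0.069750   0.132750   0.258750]
det(I−A) = Σ_j (I−A)_1j·C_1j = (0.65)(0.387000) + (-0.15)(0.145500) + (-0.15)(0.165000) + (-0.15)(0.146250) = 0.1830375
(I − A)⁻¹ = adj(I−A) / det(I−A) ≈
  [   2.1143     0.7007     0.6884     0.6638]
  [   0.7949     1.9689     0.4138     0.6372]
  [   0.9015     0.6863     1.8439     0.8257]
  [   0.7990     0.3811     0.7253     1.4136]
Δx = (I − A)⁻¹ Δd with Δd having +80 in the Biotech component and 0 elsewhere.
So Δx_S = L_SB · (+80), where L_SB = adj(I−A)_SB / det(I−A) = 0.145500 / 0.1830375.
Δx_S = 0.145500 × (+80) / 0.1830375 = 11.64 / 0.1830375 ≈ 63.6.

Δx_S = 63.6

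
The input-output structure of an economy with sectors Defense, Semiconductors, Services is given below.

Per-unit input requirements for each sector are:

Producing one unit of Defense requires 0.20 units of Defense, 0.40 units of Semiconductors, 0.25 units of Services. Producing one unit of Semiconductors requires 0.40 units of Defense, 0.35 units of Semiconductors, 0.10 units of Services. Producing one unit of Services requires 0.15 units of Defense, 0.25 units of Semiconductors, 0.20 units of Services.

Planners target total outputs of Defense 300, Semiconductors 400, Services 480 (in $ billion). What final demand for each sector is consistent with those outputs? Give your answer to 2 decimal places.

d_1 = 8.00, d_2 = 20.00, d_3 = 269.00

I − A =
  [   0.80    -0.40    -0.15]
  [  -0.40     0.65    -0.25]
  [  -0.25    -0.10     0.80]
d = (I − A) x:
  d_1 = (+0.80)·300 + (-0.40)·400 + (-0.15)·480 = 8.00
  d_2 = (-0.40)·300 + (+0.65)·400 + (-0.25)·480 = 20.00
  d_3 = (-0.25)·300 + (-0.10)·400 + (+0.80)·480 = 269.00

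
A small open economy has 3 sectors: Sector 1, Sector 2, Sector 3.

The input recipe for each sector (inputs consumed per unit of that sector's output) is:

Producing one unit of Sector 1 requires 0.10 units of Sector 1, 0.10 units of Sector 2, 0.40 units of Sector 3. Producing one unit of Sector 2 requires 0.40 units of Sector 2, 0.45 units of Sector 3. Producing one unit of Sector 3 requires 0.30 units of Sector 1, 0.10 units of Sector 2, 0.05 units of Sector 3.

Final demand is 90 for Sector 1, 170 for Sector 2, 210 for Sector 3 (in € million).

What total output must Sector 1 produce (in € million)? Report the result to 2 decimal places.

x_1 = 279.07

I − A =
  [   0.90     0.00    -0.30]
  [  -0.10     0.60    -0.10]
  [  -0.40    -0.45     0.95]
Cofactors of I−A, C_ij = (−1)^(i+j)·(minor ij) (rows/columns in the sector order above):
  C_11 = (0.60)(0.95) − (-0.10)(-0.45) = 0.5250
  C_12 = −[(-0.10)(0.95) − (-0.10)(-0.40)] = 0.1350
  C_13 = (-0.10)(-0.45) − (0.60)(-0.40) = 0.2850
  C_21 = −[(0.00)(0.95) − (-0.30)(-0.45)] = 0.1350
  C_22 = (0.90)(0.95) − (-0.30)(-0.40) = 0.7350
  C_23 = −[(0.90)(-0.45) − (0.00)(-0.40)] = 0.4050
  C_31 = (0.00)(-0.10) − (-0.30)(0.60) = 0.1800
  C_32 = −[(0.90)(-0.10) − (-0.30)(-0.10)] = 0.1200
  C_33 = (0.90)(0.60) − (0.00)(-0.10) = 0.5400
det(I−A) = Σ_j (I−A)_1j·C_1j = (0.90)(0.5250) + (0.00)(0.1350) + (-0.30)(0.2850) = 0.3870
adj(I−A) = Cᵀ =
  [ 0.5250   0.1350   0.1800]
  [ 0.1350   0.7350   0.1200]
  [ 0.2850   0.4050   0.5400]
(I − A)⁻¹ = adj(I−A) / det(I−A) ≈
  [   1.3566     0.3488     0.4651]
  [   0.3488     1.8992     0.3101]
  [   0.7364     1.0465     1.3953]
x = (I − A)⁻¹ d = adj(I−A)·d / det(I−A), with det(I−A) = 0.3870:
  x_1 = (0.5250·90 + 0.1350·170 + 0.1800·210) / 0.3870 = 108.00 / 0.3870 ≈ 279.07
  x_2 = (0.1350·90 + 0.7350·170 + 0.1200·210) / 0.3870 = 162.30 / 0.3870 ≈ 419.38
  x_3 = (0.2850·90 + 0.4050·170 + 0.5400·210) / 0.3870 = 207.90 / 0.3870 ≈ 537.21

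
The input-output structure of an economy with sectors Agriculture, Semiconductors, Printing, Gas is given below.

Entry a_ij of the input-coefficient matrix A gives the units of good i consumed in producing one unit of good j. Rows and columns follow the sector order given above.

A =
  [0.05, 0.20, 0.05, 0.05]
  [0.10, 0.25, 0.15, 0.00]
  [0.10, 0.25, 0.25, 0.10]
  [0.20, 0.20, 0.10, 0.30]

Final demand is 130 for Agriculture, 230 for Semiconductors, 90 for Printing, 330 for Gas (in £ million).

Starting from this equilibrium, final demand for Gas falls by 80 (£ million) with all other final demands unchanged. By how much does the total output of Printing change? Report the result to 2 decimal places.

Δx_3 = -18.85

I − A =
  [   0.95    -0.20    -0.05    -0.05]
  [  -0.10     0.75    -0.15     0.00]
  [  -0.10    -0.25     0.75    -0.10]
  [  -0.20    -0.20    -0.10     0.70]
Compute the cofactors C_ij = (−1)^(i+j)·(3×3 minor ij) of I−A; the adjugate is their transpose:
adj(I−A) = Cᵀ =
  [ 0.35700   0.12150   0.05250   0.03300]
  [ 0.06500   0.47675   0.10225   0.01925]
  [ 0.08700   0.20175   0.47625   0.07425]
  [ 0.13300   0.19975   0.11225   0.47575]
det(I−A) = Σ_j (I−A)_1j·C_1j = (0.95)(0.35700) + (-0.20)(0.06500) + (-0.05)(0.08700) + (-0.05)(0.13300) = 0.31515
(I − A)⁻¹ = adj(I−A) / det(I−A) ≈
  [   1.1328     0.3855     0.1666     0.1047]
  [   0.2063     1.5128     0.3244     0.0611]
  [   0.2761     0.6402     1.5112     0.2356]
  [   0.4220     0.6338     0.3562     1.5096]
Δx = (I − A)⁻¹ Δd with Δd having -80 in the Gas component and 0 elsewhere.
So Δx_3 = L_34 · (-80), where L_34 = adj(I−A)_34 / det(I−A) = 0.07425 / 0.31515.
Δx_3 = 0.07425 × (-80) / 0.31515 = -5.94 / 0.31515 ≈ -18.85.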